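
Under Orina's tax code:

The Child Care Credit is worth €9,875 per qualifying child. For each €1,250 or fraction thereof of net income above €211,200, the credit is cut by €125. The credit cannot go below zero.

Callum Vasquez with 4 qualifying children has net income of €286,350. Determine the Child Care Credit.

Child Care Credit: base = 4 × €9,875 = €39,500. income exceeds €211,200 by €75,150, which is 61 full-or-partial €1,250 increments; reduction = 61 × €125 = €7,625, leaving €31,875.

€31,875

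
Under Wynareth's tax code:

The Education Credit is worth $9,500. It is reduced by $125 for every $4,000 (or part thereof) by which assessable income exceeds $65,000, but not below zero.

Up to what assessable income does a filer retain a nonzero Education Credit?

After 75 increments the reduction is 75 × $125 = $9,375, leaving $125; one more increment wipes it out. Increment 75 ends at excess 75 × $4,000 = $300,000, so the highest qualifying income is $65,000 + $300,000 = $365,000.

$365,000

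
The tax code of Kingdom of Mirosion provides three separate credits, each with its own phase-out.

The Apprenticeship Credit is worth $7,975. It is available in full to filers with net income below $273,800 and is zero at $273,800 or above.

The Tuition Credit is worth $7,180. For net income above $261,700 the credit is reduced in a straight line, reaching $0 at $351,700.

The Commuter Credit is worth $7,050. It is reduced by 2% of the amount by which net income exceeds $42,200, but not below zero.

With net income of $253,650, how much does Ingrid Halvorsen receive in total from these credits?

$17,976

Apprenticeship Credit: $253,650 is below the $273,800 cutoff, so the full $7,975 applies.
Tuition Credit: $253,650 is at or below the $261,700 threshold, so the full $7,180 applies.
Commuter Credit: 2% of the $211,450 excess over $42,200 is $4,229; credit = $7,050 − $4,229 = $2,821.
Total: $7,975 + $7,180 + $2,821 = $17,976.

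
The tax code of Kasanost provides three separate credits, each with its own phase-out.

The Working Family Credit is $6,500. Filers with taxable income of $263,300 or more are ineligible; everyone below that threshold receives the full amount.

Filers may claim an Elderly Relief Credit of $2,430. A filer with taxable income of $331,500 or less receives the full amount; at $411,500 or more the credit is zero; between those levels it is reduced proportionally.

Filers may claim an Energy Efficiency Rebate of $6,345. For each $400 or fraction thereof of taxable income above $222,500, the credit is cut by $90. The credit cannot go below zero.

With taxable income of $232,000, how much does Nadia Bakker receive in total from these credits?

Working Family Credit: $232,000 is below the $263,300 cutoff, so the full $6,500 applies.
Elderly Relief Credit: $232,000 is at or below the $331,500 threshold, so the full $2,430 applies.
Energy Efficiency Rebate: income exceeds $222,500 by $9,500, which is 24 full-or-partial $400 increments; reduction = 24 × $90 = $2,160, leaving $4,185.
Total: $6,500 + $2,430 + $4,185 = $13,115.

$13,115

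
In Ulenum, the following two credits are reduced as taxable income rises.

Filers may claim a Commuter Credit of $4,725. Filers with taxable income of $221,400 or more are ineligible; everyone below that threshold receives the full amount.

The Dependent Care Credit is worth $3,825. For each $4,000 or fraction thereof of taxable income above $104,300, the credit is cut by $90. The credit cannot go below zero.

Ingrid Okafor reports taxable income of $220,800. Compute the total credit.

Commuter Credit: $220,800 is below the $221,400 cutoff, so the full $4,725 applies.
Dependent Care Credit: income exceeds $104,300 by $116,500, which is 30 full-or-partial $4,000 increments; reduction = 30 × $90 = $2,700, leaving $1,125.
Total: $4,725 + $1,125 = $5,850.

$5,850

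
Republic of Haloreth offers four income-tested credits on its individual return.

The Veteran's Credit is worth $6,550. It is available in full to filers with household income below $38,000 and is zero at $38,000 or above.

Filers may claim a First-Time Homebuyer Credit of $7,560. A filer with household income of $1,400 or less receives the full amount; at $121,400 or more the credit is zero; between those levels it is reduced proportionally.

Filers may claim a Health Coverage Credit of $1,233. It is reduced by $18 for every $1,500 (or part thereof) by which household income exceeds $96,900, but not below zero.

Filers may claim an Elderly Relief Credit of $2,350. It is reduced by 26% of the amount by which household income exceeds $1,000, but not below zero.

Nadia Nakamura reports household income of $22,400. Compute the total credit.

Veteran's Credit: $22,400 is below the $38,000 cutoff, so the full $6,550 applies.
First-Time Homebuyer Credit: $22,400 is $21,000 into a $120,000 phase-out range, leaving 99,000/120,000 of the credit: $7,560 × 99,000/120,000 = $6,237.
Health Coverage Credit: $22,400 is at or below the $96,900 threshold, so the full $1,233 applies.
Elderly Relief Credit: 26% of the $21,400 excess over $1,000 is $5,564 ≥ base, so the credit is $0.
Total: $6,550 + $6,237 + $1,233 + $0 = $14,020.

$14,020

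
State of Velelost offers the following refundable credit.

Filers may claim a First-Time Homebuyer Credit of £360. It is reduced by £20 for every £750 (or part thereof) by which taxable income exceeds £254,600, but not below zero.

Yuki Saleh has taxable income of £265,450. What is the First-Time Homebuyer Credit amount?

First-Time Homebuyer Credit: income exceeds £254,600 by £10,850, which is 15 full-or-partial £750 increments; reduction = 15 × £20 = £300, leaving £60.

£60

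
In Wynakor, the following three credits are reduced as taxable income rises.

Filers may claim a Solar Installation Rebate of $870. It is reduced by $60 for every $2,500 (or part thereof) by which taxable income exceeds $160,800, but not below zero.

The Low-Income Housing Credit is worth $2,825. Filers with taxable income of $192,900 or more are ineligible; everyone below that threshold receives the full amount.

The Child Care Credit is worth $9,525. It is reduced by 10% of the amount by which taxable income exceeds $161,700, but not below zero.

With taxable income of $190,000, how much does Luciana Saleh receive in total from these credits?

Solar Installation Rebate: income exceeds $160,800 by $29,200, which is 12 full-or-partial $2,500 increments; reduction = 12 × $60 = $720, leaving $150.
Low-Income Housing Credit: $190,000 is below the $192,900 cutoff, so the full $2,825 applies.
Child Care Credit: 10% of the $28,300 excess over $161,700 is $2,830; credit = $9,525 − $2,830 = $6,695.
Total: $150 + $2,825 + $6,695 = $9,670.

$9,670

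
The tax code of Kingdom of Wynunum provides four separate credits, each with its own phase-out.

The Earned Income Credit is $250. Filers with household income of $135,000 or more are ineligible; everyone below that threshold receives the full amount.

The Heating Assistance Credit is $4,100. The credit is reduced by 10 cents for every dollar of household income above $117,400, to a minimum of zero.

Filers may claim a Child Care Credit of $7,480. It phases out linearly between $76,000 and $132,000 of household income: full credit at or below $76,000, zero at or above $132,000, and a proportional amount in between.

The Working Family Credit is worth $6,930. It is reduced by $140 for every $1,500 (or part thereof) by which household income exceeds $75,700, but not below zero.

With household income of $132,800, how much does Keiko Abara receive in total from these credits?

$4,280

Earned Income Credit: $132,800 is below the $135,000 cutoff, so the full $250 applies.
Heating Assistance Credit: 10% of the $15,400 excess over $117,400 is $1,540; credit = $4,100 − $1,540 = $2,560.
Child Care Credit: $132,800 is at or above $132,000, so the credit is $0.
Working Family Credit: income exceeds $75,700 by $57,100, which is 39 full-or-partial $1,500 increments; reduction = 39 × $140 = $5,460, leaving $1,470.
Total: $250 + $2,560 + $0 + $1,470 = $4,280.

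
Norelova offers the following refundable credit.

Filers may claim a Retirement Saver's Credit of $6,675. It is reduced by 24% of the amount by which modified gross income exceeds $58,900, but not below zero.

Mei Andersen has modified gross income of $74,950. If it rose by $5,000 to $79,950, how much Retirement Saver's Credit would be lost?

$1,200

At $74,950 — 24% of the $16,050 excess over $58,900 is $3,852; credit = $6,675 − $3,852 = $2,823.
At $79,950 — 24% of the $21,050 excess over $58,900 is $5,052; credit = $6,675 − $5,052 = $1,623.
Lost: $2,823 − $1,623 = $1,200.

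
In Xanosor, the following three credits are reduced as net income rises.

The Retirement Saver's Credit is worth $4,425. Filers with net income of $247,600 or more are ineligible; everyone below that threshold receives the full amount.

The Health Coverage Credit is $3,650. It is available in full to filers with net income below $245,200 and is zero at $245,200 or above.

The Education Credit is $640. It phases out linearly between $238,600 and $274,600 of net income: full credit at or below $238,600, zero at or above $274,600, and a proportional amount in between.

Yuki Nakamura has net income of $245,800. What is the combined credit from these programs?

Retirement Saver's Credit: $245,800 is below the $247,600 cutoff, so the full $4,425 applies.
Health Coverage Credit: $245,800 meets or exceeds the $245,200 cutoff, so the credit is $0.
Education Credit: $245,800 is $7,200 into a $36,000 phase-out range, leaving 28,800/36,000 of the credit: $640 × 28,800/36,000 = $512.
Total: $4,425 + $0 + $512 = $4,937.

$4,937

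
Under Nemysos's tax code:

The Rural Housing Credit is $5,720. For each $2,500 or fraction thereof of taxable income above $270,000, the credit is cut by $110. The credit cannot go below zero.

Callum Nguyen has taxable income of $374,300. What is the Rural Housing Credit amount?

$1,100

Rural Housing Credit: income exceeds $270,000 by $104,300, which is 42 full-or-partial $2,500 increments; reduction = 42 × $110 = $4,620, leaving $1,100.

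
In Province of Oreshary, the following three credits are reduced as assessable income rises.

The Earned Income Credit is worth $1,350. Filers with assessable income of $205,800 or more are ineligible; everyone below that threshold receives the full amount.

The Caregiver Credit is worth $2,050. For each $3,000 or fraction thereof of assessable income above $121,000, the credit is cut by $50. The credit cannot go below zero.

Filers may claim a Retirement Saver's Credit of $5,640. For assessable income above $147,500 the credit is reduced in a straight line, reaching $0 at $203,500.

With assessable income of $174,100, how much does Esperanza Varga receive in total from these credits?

$5,461

Earned Income Credit: $174,100 is below the $205,800 cutoff, so the full $1,350 applies.
Caregiver Credit: income exceeds $121,000 by $53,100, which is 18 full-or-partial $3,000 increments; reduction = 18 × $50 = $900, leaving $1,150.
Retirement Saver's Credit: $174,100 is $26,600 into a $56,000 phase-out range, leaving 29,400/56,000 of the credit: $5,640 × 29,400/56,000 = $2,961.
Total: $1,350 + $1,150 + $2,961 = $5,461.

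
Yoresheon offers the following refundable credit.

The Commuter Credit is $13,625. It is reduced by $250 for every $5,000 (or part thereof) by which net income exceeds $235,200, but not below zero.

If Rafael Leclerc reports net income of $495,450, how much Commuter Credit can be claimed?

Commuter Credit: income exceeds $235,200 by $260,250, which is 53 full-or-partial $5,000 increments; reduction = 53 × $250 = $13,250, leaving $375.

$375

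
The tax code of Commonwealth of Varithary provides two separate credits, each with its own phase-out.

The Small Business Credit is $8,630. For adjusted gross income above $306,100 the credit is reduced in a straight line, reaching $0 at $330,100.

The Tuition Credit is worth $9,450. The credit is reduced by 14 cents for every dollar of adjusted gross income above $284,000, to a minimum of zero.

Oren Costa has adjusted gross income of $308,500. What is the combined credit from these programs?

Small Business Credit: $308,500 is $2,400 into a $24,000 phase-out range, leaving 21,600/24,000 of the credit: $8,630 × 21,600/24,000 = $7,767.
Tuition Credit: 14% of the $24,500 excess over $284,000 is $3,430; credit = $9,450 − $3,430 = $6,020.
Total: $7,767 + $6,020 = $13,787.

$13,787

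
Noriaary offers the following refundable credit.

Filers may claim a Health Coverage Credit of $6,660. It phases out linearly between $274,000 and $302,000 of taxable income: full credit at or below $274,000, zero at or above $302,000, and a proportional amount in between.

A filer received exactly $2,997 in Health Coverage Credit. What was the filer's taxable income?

$2,997 is 2,997/6,660 of the full $6,660, so 3,663/6,660 of the $28,000 range has been used: income = $274,000 + $28,000 × 3,663/6,660 = $289,400.

$289,400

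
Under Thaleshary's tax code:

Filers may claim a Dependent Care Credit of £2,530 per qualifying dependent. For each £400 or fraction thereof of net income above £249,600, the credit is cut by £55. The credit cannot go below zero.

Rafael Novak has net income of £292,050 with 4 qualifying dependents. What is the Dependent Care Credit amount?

Dependent Care Credit: base = 4 × £2,530 = £10,120. income exceeds £249,600 by £42,450, which is 107 full-or-partial £400 increments; reduction = 107 × £55 = £5,885, leaving £4,235.

£4,235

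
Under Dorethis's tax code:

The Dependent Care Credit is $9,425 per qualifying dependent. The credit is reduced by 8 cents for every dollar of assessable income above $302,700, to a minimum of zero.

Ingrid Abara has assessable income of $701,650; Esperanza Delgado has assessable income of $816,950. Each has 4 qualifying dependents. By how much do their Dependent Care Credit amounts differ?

Ingrid ($701,650): Dependent Care Credit: base = 4 × $9,425 = $37,700. 8% of the $398,950 excess over $302,700 is $31,916; credit = $37,700 − $31,916 = $5,784.
Esperanza ($816,950): Dependent Care Credit: base = 4 × $9,425 = $37,700. 8% of the $514,250 excess over $302,700 is $41,140 ≥ base, so the credit is $0.
Difference: |$5,784 − $0| = $5,784.

$5,784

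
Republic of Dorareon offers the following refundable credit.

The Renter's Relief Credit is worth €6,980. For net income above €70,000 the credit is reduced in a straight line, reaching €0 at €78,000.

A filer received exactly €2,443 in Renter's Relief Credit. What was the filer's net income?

€2,443 is 2,443/6,980 of the full €6,980, so 4,537/6,980 of the €8,000 range has been used: income = €70,000 + €8,000 × 4,537/6,980 = €75,200.

€75,200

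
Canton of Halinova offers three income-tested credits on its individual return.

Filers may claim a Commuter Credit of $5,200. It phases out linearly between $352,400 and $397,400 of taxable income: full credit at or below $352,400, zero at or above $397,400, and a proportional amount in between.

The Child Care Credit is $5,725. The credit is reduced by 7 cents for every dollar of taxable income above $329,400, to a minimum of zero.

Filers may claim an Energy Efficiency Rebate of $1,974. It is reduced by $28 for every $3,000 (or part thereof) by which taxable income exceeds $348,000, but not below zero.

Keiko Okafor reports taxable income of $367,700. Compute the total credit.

Commuter Credit: $367,700 is $15,300 into a $45,000 phase-out range, leaving 29,700/45,000 of the credit: $5,200 × 29,700/45,000 = $3,432.
Child Care Credit: 7% of the $38,300 excess over $329,400 is $2,681; credit = $5,725 − $2,681 = $3,044.
Energy Efficiency Rebate: income exceeds $348,000 by $19,700, which is 7 full-or-partial $3,000 increments; reduction = 7 × $28 = $196, leaving $1,778.
Total: $3,432 + $3,044 + $1,778 = $8,254.

$8,254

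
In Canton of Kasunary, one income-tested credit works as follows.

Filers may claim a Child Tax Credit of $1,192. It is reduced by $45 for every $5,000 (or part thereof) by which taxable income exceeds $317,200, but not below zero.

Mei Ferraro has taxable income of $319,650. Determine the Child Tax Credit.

Child Tax Credit: income exceeds $317,200 by $2,450, which is 1 full-or-partial $5,000 increment; reduction = 1 × $45 = $45, leaving $1,147.

$1,147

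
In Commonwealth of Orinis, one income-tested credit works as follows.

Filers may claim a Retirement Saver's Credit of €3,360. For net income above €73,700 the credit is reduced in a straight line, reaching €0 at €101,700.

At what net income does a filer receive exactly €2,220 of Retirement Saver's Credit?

€2,220 is 2,220/3,360 of the full €3,360, so 1,140/3,360 of the €28,000 range has been used: income = €73,700 + €28,000 × 1,140/3,360 = €83,200.

€83,200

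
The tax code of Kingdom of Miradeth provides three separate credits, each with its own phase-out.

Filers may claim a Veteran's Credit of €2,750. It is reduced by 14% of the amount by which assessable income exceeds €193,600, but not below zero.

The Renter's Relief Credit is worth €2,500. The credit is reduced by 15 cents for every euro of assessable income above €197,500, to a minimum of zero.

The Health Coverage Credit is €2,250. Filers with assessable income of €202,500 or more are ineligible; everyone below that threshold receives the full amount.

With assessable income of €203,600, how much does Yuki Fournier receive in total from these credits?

Veteran's Credit: 14% of the €10,000 excess over €193,600 is €1,400; credit = €2,750 − €1,400 = €1,350.
Renter's Relief Credit: 15% of the €6,100 excess over €197,500 is €915; credit = €2,500 − €915 = €1,585.
Health Coverage Credit: €203,600 meets or exceeds the €202,500 cutoff, so the credit is €0.
Total: €1,350 + €1,585 + €0 = €2,935.

€2,935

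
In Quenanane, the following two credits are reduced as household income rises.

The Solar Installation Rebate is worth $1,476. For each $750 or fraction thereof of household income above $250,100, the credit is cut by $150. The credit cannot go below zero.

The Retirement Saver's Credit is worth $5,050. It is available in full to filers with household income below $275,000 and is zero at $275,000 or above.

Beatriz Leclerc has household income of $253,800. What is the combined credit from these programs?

$5,776

Solar Installation Rebate: income exceeds $250,100 by $3,700, which is 5 full-or-partial $750 increments; reduction = 5 × $150 = $750, leaving $726.
Retirement Saver's Credit: $253,800 is below the $275,000 cutoff, so the full $5,050 applies.
Total: $726 + $5,050 = $5,776.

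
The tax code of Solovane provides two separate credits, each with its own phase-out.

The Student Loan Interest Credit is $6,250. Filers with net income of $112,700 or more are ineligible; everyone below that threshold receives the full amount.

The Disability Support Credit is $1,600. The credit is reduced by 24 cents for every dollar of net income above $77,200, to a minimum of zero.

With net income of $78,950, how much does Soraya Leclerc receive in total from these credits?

$7,430

Student Loan Interest Credit: $78,950 is below the $112,700 cutoff, so the full $6,250 applies.
Disability Support Credit: 24% of the $1,750 excess over $77,200 is $420; credit = $1,600 − $420 = $1,180.
Total: $6,250 + $1,180 = $7,430.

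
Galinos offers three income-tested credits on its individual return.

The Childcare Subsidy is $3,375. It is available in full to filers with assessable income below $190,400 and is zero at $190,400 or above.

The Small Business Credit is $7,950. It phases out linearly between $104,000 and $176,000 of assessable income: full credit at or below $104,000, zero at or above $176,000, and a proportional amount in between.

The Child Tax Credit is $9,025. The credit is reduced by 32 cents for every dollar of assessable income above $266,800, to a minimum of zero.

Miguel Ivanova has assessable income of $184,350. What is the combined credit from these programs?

$12,400

Childcare Subsidy: $184,350 is below the $190,400 cutoff, so the full $3,375 applies.
Small Business Credit: $184,350 is at or above $176,000, so the credit is $0.
Child Tax Credit: $184,350 is at or below the $266,800 threshold, so the full $9,025 applies.
Total: $3,375 + $0 + $9,025 = $12,400.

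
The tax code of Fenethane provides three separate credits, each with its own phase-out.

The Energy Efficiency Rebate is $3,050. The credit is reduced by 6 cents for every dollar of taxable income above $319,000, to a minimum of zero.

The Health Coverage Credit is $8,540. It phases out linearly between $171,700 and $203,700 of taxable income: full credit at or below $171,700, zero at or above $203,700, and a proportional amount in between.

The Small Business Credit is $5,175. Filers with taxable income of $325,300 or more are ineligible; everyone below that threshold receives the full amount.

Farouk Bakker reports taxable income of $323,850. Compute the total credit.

$7,934

Energy Efficiency Rebate: 6% of the $4,850 excess over $319,000 is $291; credit = $3,050 − $291 = $2,759.
Health Coverage Credit: $323,850 is at or above $203,700, so the credit is $0.
Small Business Credit: $323,850 is below the $325,300 cutoff, so the full $5,175 applies.
Total: $2,759 + $0 + $5,175 = $7,934.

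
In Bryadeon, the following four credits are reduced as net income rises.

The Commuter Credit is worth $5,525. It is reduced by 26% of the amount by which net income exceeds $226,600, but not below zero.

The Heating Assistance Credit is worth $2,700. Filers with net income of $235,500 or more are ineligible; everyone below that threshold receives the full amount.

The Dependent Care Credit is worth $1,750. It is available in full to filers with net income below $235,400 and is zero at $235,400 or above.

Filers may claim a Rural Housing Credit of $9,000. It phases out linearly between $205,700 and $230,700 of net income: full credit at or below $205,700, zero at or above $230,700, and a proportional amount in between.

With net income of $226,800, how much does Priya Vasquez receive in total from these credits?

$11,327

Commuter Credit: 26% of the $200 excess over $226,600 is $52; credit = $5,525 − $52 = $5,473.
Heating Assistance Credit: $226,800 is below the $235,500 cutoff, so the full $2,700 applies.
Dependent Care Credit: $226,800 is below the $235,400 cutoff, so the full $1,750 applies.
Rural Housing Credit: $226,800 is $21,100 into a $25,000 phase-out range, leaving 3,900/25,000 of the credit: $9,000 × 3,900/25,000 = $1,404.
Total: $5,473 + $2,700 + $1,750 + $1,404 = $11,327.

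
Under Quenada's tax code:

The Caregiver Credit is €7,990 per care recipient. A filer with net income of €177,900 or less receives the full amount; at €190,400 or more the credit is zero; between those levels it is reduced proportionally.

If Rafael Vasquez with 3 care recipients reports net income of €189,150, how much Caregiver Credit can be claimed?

€2,397

Caregiver Credit: base = 3 × €7,990 = €23,970. €189,150 is €11,250 into a €12,500 phase-out range, leaving 1,250/12,500 of the credit: €23,970 × 1,250/12,500 = €2,397.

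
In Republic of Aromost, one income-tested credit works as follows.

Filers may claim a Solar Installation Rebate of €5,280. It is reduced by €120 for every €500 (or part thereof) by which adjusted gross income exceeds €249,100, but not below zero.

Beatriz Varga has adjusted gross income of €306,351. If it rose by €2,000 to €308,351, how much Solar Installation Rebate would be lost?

€0

At €306,351 — income exceeds €249,100 by €57,251 → 115 increments × €120 = €13,800 ≥ base, so the credit is €0.
At €308,351 — income exceeds €249,100 by €59,251 → 119 increments × €120 = €14,280 ≥ base, so the credit is €0.
Lost: €0 − €0 = €0.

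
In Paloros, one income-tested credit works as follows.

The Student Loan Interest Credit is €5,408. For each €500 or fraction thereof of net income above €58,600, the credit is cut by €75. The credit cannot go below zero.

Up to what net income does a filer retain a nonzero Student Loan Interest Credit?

€94,600

After 72 increments the reduction is 72 × €75 = €5,400, leaving €8; one more increment wipes it out. Increment 72 ends at excess 72 × €500 = €36,000, so the highest qualifying income is €58,600 + €36,000 = €94,600.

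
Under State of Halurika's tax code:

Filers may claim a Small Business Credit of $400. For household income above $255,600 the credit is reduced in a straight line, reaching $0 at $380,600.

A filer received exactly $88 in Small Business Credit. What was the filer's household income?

$88 is 88/400 of the full $400, so 312/400 of the $125,000 range has been used: income = $255,600 + $125,000 × 312/400 = $353,100.

$353,100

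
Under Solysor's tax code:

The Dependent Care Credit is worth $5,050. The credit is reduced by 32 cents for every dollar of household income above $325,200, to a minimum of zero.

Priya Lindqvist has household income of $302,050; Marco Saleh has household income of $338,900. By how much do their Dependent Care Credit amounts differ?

Priya ($302,050): Dependent Care Credit: $302,050 is at or below the $325,200 threshold, so the full $5,050 applies.
Marco ($338,900): Dependent Care Credit: 32% of the $13,700 excess over $325,200 is $4,384; credit = $5,050 − $4,384 = $666.
Difference: |$5,050 − $666| = $4,384.

$4,384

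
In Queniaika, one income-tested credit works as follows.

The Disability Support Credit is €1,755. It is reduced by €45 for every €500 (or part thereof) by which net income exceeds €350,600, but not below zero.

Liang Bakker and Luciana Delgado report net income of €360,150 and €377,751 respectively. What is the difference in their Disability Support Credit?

Liang (€360,150): Disability Support Credit: income exceeds €350,600 by €9,550, which is 20 full-or-partial €500 increments; reduction = 20 × €45 = €900, leaving €855.
Luciana (€377,751): Disability Support Credit: income exceeds €350,600 by €27,151 → 55 increments × €45 = €2,475 ≥ base, so the credit is €0.
Difference: |€855 − €0| = €855.

€855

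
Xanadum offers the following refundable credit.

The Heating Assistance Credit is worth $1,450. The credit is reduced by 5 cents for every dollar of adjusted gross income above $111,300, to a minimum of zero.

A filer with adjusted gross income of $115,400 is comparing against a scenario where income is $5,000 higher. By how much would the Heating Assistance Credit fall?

$250

At $115,400 — 5% of the $4,100 excess over $111,300 is $205; credit = $1,450 − $205 = $1,245.
At $120,400 — 5% of the $9,100 excess over $111,300 is $455; credit = $1,450 − $455 = $995.
Lost: $1,245 − $995 = $250.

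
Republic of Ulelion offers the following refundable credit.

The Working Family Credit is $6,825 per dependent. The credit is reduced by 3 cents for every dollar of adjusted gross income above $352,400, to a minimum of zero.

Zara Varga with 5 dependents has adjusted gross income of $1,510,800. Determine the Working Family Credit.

Working Family Credit: base = 5 × $6,825 = $34,125. 3% of the $1,158,400 excess over $352,400 is $34,752 ≥ base, so the credit is $0.

$0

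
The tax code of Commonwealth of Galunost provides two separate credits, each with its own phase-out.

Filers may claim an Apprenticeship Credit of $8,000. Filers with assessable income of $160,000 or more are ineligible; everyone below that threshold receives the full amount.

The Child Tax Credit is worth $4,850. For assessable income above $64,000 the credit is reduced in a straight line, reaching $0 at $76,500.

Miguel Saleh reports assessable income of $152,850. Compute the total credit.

$8,000

Apprenticeship Credit: $152,850 is below the $160,000 cutoff, so the full $8,000 applies.
Child Tax Credit: $152,850 is at or above $76,500, so the credit is $0.
Total: $8,000 + $0 = $8,000.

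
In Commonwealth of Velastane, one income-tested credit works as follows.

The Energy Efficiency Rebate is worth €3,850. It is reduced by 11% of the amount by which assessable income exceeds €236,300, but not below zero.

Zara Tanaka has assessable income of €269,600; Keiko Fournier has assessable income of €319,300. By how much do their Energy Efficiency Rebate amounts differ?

€187

Zara (€269,600): Energy Efficiency Rebate: 11% of the €33,300 excess over €236,300 is €3,663; credit = €3,850 − €3,663 = €187.
Keiko (€319,300): Energy Efficiency Rebate: 11% of the €83,000 excess over €236,300 is €9,130 ≥ base, so the credit is €0.
Difference: |€187 − €0| = €187.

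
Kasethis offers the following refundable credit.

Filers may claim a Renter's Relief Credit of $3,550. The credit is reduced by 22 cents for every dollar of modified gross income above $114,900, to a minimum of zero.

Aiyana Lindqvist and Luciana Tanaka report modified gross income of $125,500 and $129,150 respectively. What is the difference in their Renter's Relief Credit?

$803

Aiyana ($125,500): Renter's Relief Credit: 22% of the $10,600 excess over $114,900 is $2,332; credit = $3,550 − $2,332 = $1,218.
Luciana ($129,150): Renter's Relief Credit: 22% of the $14,250 excess over $114,900 is $3,135; credit = $3,550 − $3,135 = $415.
Difference: |$1,218 − $415| = $803.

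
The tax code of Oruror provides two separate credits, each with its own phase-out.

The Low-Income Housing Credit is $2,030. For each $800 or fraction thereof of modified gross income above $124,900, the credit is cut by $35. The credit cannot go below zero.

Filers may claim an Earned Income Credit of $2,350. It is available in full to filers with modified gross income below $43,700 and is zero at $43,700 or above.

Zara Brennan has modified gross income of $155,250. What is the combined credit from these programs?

Low-Income Housing Credit: income exceeds $124,900 by $30,350, which is 38 full-or-partial $800 increments; reduction = 38 × $35 = $1,330, leaving $700.
Earned Income Credit: $155,250 meets or exceeds the $43,700 cutoff, so the credit is $0.
Total: $700 + $0 = $700.

$700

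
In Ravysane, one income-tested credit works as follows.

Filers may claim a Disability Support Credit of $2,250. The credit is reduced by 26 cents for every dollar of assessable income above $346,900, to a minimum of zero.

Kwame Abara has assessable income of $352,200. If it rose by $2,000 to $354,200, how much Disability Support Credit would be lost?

At $352,200 — 26% of the $5,300 excess over $346,900 is $1,378; credit = $2,250 − $1,378 = $872.
At $354,200 — 26% of the $7,300 excess over $346,900 is $1,898; credit = $2,250 − $1,898 = $352.
Lost: $872 − $352 = $520.

$520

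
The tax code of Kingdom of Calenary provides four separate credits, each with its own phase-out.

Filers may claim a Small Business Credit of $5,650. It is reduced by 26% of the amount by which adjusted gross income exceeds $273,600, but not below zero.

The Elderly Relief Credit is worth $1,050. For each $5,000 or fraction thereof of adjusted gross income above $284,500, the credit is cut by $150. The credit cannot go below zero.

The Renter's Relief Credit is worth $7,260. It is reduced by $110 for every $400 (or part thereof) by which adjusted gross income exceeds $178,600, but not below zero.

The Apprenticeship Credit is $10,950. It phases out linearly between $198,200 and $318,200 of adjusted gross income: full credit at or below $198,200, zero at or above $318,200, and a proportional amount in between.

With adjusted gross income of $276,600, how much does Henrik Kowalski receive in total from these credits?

Small Business Credit: 26% of the $3,000 excess over $273,600 is $780; credit = $5,650 − $780 = $4,870.
Elderly Relief Credit: $276,600 is at or below the $284,500 threshold, so the full $1,050 applies.
Renter's Relief Credit: income exceeds $178,600 by $98,000 → 245 increments × $110 = $26,950 ≥ base, so the credit is $0.
Apprenticeship Credit: $276,600 is $78,400 into a $120,000 phase-out range, leaving 41,600/120,000 of the credit: $10,950 × 41,600/120,000 = $3,796.
Total: $4,870 + $1,050 + $0 + $3,796 = $9,716.

$9,716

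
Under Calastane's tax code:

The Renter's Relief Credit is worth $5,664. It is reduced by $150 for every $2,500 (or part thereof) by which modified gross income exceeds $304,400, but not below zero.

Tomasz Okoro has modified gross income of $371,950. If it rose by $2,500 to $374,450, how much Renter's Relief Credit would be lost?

At $371,950 — income exceeds $304,400 by $67,550, which is 28 full-or-partial $2,500 increments; reduction = 28 × $150 = $4,200, leaving $1,464.
At $374,450 — income exceeds $304,400 by $70,050, which is 29 full-or-partial $2,500 increments; reduction = 29 × $150 = $4,350, leaving $1,314.
Lost: $1,464 − $1,314 = $150.

$150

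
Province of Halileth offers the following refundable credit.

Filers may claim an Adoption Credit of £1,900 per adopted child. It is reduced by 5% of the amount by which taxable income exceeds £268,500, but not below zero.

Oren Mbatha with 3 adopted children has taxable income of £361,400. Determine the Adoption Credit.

Adoption Credit: base = 3 × £1,900 = £5,700. 5% of the £92,900 excess over £268,500 is £4,645; credit = £5,700 − £4,645 = £1,055.

£1,055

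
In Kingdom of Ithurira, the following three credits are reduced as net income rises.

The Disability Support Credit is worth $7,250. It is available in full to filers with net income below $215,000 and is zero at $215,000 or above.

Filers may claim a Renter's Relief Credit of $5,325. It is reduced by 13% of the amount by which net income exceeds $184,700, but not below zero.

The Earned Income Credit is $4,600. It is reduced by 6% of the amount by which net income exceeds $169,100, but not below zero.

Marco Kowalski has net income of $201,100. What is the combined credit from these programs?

Disability Support Credit: $201,100 is below the $215,000 cutoff, so the full $7,250 applies.
Renter's Relief Credit: 13% of the $16,400 excess over $184,700 is $2,132; credit = $5,325 − $2,132 = $3,193.
Earned Income Credit: 6% of the $32,000 excess over $169,100 is $1,920; credit = $4,600 − $1,920 = $2,680.
Total: $7,250 + $3,193 + $2,680 = $13,123.

$13,123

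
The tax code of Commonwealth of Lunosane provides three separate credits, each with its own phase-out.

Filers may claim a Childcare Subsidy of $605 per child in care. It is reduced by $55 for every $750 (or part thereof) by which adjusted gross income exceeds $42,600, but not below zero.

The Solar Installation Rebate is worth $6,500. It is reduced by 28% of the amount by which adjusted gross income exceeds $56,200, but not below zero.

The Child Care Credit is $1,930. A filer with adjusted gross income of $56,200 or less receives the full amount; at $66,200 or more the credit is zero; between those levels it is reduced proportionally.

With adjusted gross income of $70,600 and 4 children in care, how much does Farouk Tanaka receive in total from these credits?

$2,798

Childcare Subsidy: base = 4 × $605 = $2,420. income exceeds $42,600 by $28,000, which is 38 full-or-partial $750 increments; reduction = 38 × $55 = $2,090, leaving $330.
Solar Installation Rebate: 28% of the $14,400 excess over $56,200 is $4,032; credit = $6,500 − $4,032 = $2,468.
Child Care Credit: $70,600 is at or above $66,200, so the credit is $0.
Total: $330 + $2,468 + $0 = $2,798.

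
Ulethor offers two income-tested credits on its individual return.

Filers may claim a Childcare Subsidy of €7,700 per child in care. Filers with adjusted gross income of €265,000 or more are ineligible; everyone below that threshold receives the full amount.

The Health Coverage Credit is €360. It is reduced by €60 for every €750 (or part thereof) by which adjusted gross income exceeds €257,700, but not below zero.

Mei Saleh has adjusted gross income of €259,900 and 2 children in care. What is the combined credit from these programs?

€15,580

Childcare Subsidy: base = 2 × €7,700 = €15,400. €259,900 is below the €265,000 cutoff, so the full €15,400 applies.
Health Coverage Credit: income exceeds €257,700 by €2,200, which is 3 full-or-partial €750 increments; reduction = 3 × €60 = €180, leaving €180.
Total: €15,400 + €180 = €15,580.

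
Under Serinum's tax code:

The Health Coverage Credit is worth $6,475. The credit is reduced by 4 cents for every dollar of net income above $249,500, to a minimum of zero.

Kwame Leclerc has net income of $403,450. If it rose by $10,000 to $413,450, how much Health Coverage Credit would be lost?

$317

At $403,450 — 4% of the $153,950 excess over $249,500 is $6,158; credit = $6,475 − $6,158 = $317.
At $413,450 — 4% of the $163,950 excess over $249,500 is $6,558 ≥ base, so the credit is $0.
Lost: $317 − $0 = $317.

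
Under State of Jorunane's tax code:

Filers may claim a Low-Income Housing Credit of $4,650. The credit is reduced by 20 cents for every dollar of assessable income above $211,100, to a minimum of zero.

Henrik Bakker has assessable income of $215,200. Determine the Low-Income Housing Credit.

$3,830

Low-Income Housing Credit: 20% of the $4,100 excess over $211,100 is $820; credit = $4,650 − $820 = $3,830.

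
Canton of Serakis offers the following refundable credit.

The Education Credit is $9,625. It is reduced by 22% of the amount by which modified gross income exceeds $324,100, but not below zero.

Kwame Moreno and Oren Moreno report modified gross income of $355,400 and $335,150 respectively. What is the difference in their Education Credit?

Kwame ($355,400): Education Credit: 22% of the $31,300 excess over $324,100 is $6,886; credit = $9,625 − $6,886 = $2,739.
Oren ($335,150): Education Credit: 22% of the $11,050 excess over $324,100 is $2,431; credit = $9,625 − $2,431 = $7,194.
Difference: |$2,739 − $7,194| = $4,455.

$4,455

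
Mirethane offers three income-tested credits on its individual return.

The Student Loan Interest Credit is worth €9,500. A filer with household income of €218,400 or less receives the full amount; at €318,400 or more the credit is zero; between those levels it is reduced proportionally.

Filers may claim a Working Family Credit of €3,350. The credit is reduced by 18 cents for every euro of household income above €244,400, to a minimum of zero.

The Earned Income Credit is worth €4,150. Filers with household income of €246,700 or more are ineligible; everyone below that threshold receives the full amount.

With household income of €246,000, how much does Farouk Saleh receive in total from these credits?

Student Loan Interest Credit: €246,000 is €27,600 into a €100,000 phase-out range, leaving 72,400/100,000 of the credit: €9,500 × 72,400/100,000 = €6,878.
Working Family Credit: 18% of the €1,600 excess over €244,400 is €288; credit = €3,350 − €288 = €3,062.
Earned Income Credit: €246,000 is below the €246,700 cutoff, so the full €4,150 applies.
Total: €6,878 + €3,062 + €4,150 = €14,090.

€14,090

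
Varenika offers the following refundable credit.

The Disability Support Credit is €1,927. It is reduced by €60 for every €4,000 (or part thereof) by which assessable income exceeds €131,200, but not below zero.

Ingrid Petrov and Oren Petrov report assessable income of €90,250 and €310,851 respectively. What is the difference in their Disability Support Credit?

€1,927

Ingrid (€90,250): Disability Support Credit: €90,250 is at or below the €131,200 threshold, so the full €1,927 applies.
Oren (€310,851): Disability Support Credit: income exceeds €131,200 by €179,651 → 45 increments × €60 = €2,700 ≥ base, so the credit is €0.
Difference: |€1,927 − €0| = €1,927.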